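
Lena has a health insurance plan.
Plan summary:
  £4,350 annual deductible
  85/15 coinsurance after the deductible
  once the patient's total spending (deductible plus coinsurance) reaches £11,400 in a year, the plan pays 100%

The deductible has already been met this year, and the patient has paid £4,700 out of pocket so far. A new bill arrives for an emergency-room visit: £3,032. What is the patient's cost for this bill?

£454.80

The deductible is already satisfied, so the full bill goes to coinsurance.
Patient's 15% share of £3,032 is £454.80.
Total out-of-pocket so far would be £4,700 + £454.80 = £5,154.80, below the £11,400 cap — no reduction.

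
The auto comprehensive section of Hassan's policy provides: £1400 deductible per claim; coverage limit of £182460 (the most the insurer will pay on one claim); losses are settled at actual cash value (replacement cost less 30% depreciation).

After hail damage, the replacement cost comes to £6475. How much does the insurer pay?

Depreciate 30%: the covered value is £6475 × 0.7 = £4532.50.
After the deductible, £4532.50 − £1400 = £3132.50 remains.
£3132.50 is within the £182460 limit, so the insurer pays £3132.50.

£3132.50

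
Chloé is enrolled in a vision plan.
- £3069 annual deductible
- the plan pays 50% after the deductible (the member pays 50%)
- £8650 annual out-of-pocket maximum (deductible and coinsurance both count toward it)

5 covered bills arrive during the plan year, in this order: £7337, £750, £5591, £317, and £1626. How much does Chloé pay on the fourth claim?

£158.50

Claim 1 (£7337): £3069 finishes the deductible; £4268 goes to coinsurance; member's 50% is £2134. Member owes £5203 (running OOP £5203).
Claim 2 (£750): deductible already satisfied, so member's share is 50% × £750 = £375. Member pays £375; OOP now £5578.
Claim 3 (£5591): 50% coinsurance on £5591 = £2795.50. Member pays £2795.50; OOP now £8373.50.
Claim 4 (£317): 50% coinsurance on £317 = £158.50. Member owes £158.50 (running OOP £8532).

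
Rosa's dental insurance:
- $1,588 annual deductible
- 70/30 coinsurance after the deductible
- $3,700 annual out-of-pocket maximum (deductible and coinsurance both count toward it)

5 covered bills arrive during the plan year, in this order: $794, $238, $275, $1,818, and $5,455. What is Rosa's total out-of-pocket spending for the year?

Claim 1 ($794): fully absorbed by the deductible. Patient pays $794; OOP now $794.
Claim 2 ($238): fully absorbed by the deductible. Cost to patient: $238. OOP to date $1,032.
Claim 3 ($275): all of it applies to the deductible. Patient owes $275 (running OOP $1,307).
Claim 4 ($1,818): $281 finishes the deductible; $1,537 goes to coinsurance; patient's 30% is $461.10. Cost to patient: $742.10. OOP to date $2,049.10.
Claim 5 ($5,455): deductible already satisfied, so patient's share is 30% × $5,455 = $1,636.50. Cost to patient: $1,636.50. OOP to date $3,685.60.
Total paid by the patient: $794 + $238 + $275 + $742.10 + $1,636.50 = $3,685.60.

$3,685.60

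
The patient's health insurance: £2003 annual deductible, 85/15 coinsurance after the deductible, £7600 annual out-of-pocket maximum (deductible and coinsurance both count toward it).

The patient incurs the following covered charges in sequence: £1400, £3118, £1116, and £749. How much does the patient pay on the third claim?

£167.40

#1 (£1400): all of it applies to the deductible. Patient owes £1400 (running OOP £1400).
#2 (£3118): £603 finishes the deductible; £2515 goes to coinsurance; coinsurance £2515 × 15% = £377.25. Cost to patient: £980.25. OOP to date £2380.25.
#3 (£1116): 15% coinsurance on £1116 = £167.40. Patient owes £167.40 (running OOP £2547.65).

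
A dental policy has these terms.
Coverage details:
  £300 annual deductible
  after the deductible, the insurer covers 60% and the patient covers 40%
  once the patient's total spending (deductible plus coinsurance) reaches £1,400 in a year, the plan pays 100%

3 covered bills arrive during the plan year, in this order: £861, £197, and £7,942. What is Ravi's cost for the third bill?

£796.80

Claim 1 (£861): deductible takes £300, £561 remains; 40% of £561 = £224.40. Patient pays £524.40; OOP now £524.40.
Claim 2 (£197): deductible met; 40% of £197 = £78.80. Cost to patient: £78.80. OOP to date £603.20.
Claim 3 (£7,942): 40% coinsurance on £7,942 = £3,176.80. Adding that to £603.20 gives £3,780, past the £1,400 cap; patient pays only £1,400 − £603.20 = £796.80.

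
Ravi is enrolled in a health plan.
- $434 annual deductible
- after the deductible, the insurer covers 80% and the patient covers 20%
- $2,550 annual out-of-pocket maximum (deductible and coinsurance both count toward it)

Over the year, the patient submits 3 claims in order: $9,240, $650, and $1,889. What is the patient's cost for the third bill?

Claim 1 — $9,240: $434 finishes the deductible; $8,806 goes to coinsurance; patient's 20% is $1,761.20. Cost to patient: $2,195.20. OOP to date $2,195.20.
Claim 2 — $650: deductible already satisfied, so patient's share is 20% × $650 = $130. Patient pays $130; OOP now $2,325.20.
Claim 3 — $1,889: deductible met; 20% of $1,889 = $377.80. That would push OOP to $2,703, over the $2,550 cap, so patient pays $2,550 − $2,325.20 = $224.80.

$224.80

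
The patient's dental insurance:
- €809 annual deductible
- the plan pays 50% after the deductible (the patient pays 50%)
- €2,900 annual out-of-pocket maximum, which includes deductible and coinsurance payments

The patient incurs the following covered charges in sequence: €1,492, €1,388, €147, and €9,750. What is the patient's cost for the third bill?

€73.50

#1 (€1,492): deductible takes €809, €683 remains; 50% of €683 = €341.50. Cost to patient: €1,150.50. OOP to date €1,150.50.
#2 (€1,388): deductible met; 50% of €1,388 = €694. Patient owes €694 (running OOP €1,844.50).
#3 (€147): deductible already satisfied, so patient's share is 50% × €147 = €73.50. Patient pays €73.50; OOP now €1,918.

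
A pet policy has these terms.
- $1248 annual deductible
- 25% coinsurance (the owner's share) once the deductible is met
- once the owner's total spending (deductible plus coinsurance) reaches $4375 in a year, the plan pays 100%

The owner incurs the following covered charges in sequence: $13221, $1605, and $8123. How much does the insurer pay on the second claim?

$1471.25

Bill 1, $13221: $1248 to deductible, leaving $11973; coinsurance $11973 × 25% = $2993.25. Owner owes $4241.25 (running OOP $4241.25). Plan pays $13221 − $4241.25 = $8979.75.
Bill 2, $1605: deductible already satisfied, so owner's share is 25% × $1605 = $401.25. OOP would hit $4642.50 > $4375, so the cap limits the owner to $4375 − $4241.25 = $133.75. Plan pays $1605 − $133.75 = $1471.25.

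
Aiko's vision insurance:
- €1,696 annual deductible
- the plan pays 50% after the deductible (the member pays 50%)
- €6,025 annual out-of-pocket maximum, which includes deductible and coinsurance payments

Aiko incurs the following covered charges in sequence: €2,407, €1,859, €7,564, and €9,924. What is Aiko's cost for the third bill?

#1 (€2,407): €1,696 finishes the deductible; €711 goes to coinsurance; coinsurance €711 × 50% = €355.50. Cost to member: €2,051.50. OOP to date €2,051.50.
#2 (€1,859): deductible met; 50% of €1,859 = €929.50. Member pays €929.50; OOP now €2,981.
#3 (€7,564): deductible met; 50% of €7,564 = €3,782. That would push OOP to €6,763, over the €6,025 cap, so member pays €6,025 − €2,981 = €3,044.

€3,044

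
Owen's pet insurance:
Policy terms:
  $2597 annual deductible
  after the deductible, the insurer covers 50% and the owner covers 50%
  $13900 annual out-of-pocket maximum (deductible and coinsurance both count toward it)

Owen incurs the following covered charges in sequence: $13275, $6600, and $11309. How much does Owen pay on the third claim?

$2664

Claim 1 ($13275): deductible takes $2597, $10678 remains; owner's 50% is $5339. Cost to owner: $7936. OOP to date $7936.
Claim 2 ($6600): deductible already satisfied, so owner's share is 50% × $6600 = $3300. Cost to owner: $3300. OOP to date $11236.
Claim 3 ($11309): 50% coinsurance on $11309 = $5654.50. That would push OOP to $16890.50, over the $13900 cap, so owner pays $13900 − $11236 = $2664.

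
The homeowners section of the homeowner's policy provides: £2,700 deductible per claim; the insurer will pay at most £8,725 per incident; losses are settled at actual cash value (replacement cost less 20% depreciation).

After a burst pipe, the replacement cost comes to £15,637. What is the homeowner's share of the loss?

£6,912

At 20% depreciation, ACV = £15,637 − £3,127.40 = £12,509.60.
After the deductible, £12,509.60 − £2,700 = £9,809.60 remains.
£9,809.60 exceeds the £8,725 limit, so the insurer pays the limit: £8,725.
The homeowner bears the rest of the original loss: £15,637 − £8,725 = £6,912.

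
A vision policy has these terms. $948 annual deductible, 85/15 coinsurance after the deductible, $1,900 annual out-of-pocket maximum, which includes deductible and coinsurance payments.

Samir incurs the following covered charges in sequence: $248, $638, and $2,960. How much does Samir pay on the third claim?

$496.70

Claim 1 ($248): fully absorbed by the deductible. Cost to member: $248. OOP to date $248.
Claim 2 ($638): entire amount goes to the deductible. Cost to member: $638. OOP to date $886.
Claim 3 ($2,960): deductible takes $62, $2,898 remains; member's 15% is $434.70. Member owes $496.70 (running OOP $1,382.70).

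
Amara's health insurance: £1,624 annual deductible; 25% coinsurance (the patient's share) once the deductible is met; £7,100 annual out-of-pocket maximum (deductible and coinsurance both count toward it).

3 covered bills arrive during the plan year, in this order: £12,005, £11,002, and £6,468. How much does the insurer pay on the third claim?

Bill 1, £12,005: £1,624 to deductible, leaving £10,381; 25% of £10,381 = £2,595.25. Cost to patient: £4,219.25. OOP to date £4,219.25. Plan pays £12,005 − £4,219.25 = £7,785.75.
Bill 2, £11,002: 25% coinsurance on £11,002 = £2,750.50. Patient owes £2,750.50 (running OOP £6,969.75). Insurer: £11,002 − £2,750.50 = £8,251.50.
Bill 3, £6,468: deductible met; 25% of £6,468 = £1,617. Adding that to £6,969.75 gives £8,586.75, past the £7,100 cap; patient pays only £7,100 − £6,969.75 = £130.25. Insurer: £6,468 − £130.25 = £6,337.75.

£6,337.75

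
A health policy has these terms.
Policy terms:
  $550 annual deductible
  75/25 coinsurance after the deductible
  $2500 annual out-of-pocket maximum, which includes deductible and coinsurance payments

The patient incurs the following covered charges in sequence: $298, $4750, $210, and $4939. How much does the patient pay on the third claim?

$52.50

Claim 1 ($298): fully absorbed by the deductible. Patient owes $298 (running OOP $298).
Claim 2 ($4750): $252 finishes the deductible; $4498 goes to coinsurance; 25% of $4498 = $1124.50. Cost to patient: $1376.50. OOP to date $1674.50.
Claim 3 ($210): deductible met; 25% of $210 = $52.50. Patient owes $52.50 (running OOP $1727).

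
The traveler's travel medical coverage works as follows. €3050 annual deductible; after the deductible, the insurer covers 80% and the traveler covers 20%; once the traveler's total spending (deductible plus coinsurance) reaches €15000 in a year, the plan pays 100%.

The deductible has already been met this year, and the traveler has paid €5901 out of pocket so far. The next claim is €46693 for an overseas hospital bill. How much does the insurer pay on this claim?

The deductible is already satisfied, so the full bill goes to coinsurance.
Coinsurance: €46693 × 20% = €9338.60.
That would bring total out-of-pocket to €15239.60, past the €15000 cap. The traveler is capped at €15000 − €5901 = €9099 on this claim.
The plan picks up €46693 − €9099 = €37594.

€37594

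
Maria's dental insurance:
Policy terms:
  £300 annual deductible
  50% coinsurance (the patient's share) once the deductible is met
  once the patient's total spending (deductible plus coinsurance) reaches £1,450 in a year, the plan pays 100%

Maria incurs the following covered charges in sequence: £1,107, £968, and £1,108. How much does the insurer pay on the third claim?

£845.50

Claim 1 (£1,107): deductible takes £300, £807 remains; 50% of £807 = £403.50. Patient owes £703.50 (running OOP £703.50). Insurer: £1,107 − £703.50 = £403.50.
Claim 2 (£968): deductible already satisfied, so patient's share is 50% × £968 = £484. Cost to patient: £484. OOP to date £1,187.50. Plan pays £968 − £484 = £484.
Claim 3 (£1,108): 50% coinsurance on £1,108 = £554. That would push OOP to £1,741.50, over the £1,450 cap, so patient pays £1,450 − £1,187.50 = £262.50. Plan pays £1,108 − £262.50 = £845.50.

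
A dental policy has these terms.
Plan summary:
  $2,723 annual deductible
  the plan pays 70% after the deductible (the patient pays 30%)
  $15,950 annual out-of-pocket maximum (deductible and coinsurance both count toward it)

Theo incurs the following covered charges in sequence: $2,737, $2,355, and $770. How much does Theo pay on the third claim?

$231

Claim 1 ($2,737): $2,723 to deductible, leaving $14; 30% of $14 = $4.20. Cost to patient: $2,727.20. OOP to date $2,727.20.
Claim 2 ($2,355): 30% coinsurance on $2,355 = $706.50. Cost to patient: $706.50. OOP to date $3,433.70.
Claim 3 ($770): deductible met; 30% of $770 = $231. Cost to patient: $231. OOP to date $3,664.70.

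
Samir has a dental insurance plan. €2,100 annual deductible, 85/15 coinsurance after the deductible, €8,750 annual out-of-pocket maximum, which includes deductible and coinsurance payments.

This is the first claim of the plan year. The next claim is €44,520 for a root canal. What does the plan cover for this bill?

€36,057

Nothing has been paid toward the €2,100 deductible, so the first €2,100 of this charge is applied there.
That leaves €44,520 − €2,100 = €42,420 for coinsurance.
15% of €42,420 = €6,363 falls to the patient.
So the patient owes €2,100 + €6,363 = €8,463 before any cap.
Total out-of-pocket so far would be €0 + €8,463 = €8,463, below the €8,750 cap — no reduction.
Insurer pays the balance: €44,520 − €8,463 = €36,057.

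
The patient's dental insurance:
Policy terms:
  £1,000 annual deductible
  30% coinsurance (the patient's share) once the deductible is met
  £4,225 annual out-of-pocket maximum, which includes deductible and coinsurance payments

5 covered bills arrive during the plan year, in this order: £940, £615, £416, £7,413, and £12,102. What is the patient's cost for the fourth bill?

£2,223.90

Bill 1, £940: entire amount goes to the deductible. Patient owes £940 (running OOP £940).
Bill 2, £615: £60 finishes the deductible; £555 goes to coinsurance; coinsurance £555 × 30% = £166.50. Cost to patient: £226.50. OOP to date £1,166.50.
Bill 3, £416: 30% coinsurance on £416 = £124.80. Patient pays £124.80; OOP now £1,291.30.
Bill 4, £7,413: deductible already satisfied, so patient's share is 30% × £7,413 = £2,223.90. Patient pays £2,223.90; OOP now £3,515.20.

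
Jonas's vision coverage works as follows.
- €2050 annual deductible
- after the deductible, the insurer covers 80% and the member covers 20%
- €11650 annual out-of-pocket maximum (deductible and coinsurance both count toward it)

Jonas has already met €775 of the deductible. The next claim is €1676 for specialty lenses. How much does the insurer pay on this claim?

€320.80

€775 of the €2050 deductible is already met, leaving €1275.
The remaining €401 (= €1676 − €1275) moves to coinsurance.
Member's 20% share of €401 is €80.20.
So the member owes €1275 + €80.20 = €1355.20 before any cap.
Cumulative spending €775 + €1355.20 = €2130.20 stays under the €11650 maximum.
The plan picks up €1676 − €1355.20 = €320.80.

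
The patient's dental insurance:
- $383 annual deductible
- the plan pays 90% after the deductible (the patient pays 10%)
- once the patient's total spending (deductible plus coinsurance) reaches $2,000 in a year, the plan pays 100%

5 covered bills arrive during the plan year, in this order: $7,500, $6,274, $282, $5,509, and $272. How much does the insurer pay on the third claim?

#1 ($7,500): $383 finishes the deductible; $7,117 goes to coinsurance; 10% of $7,117 = $711.70. Cost to patient: $1,094.70. OOP to date $1,094.70. Insurer: $7,500 − $1,094.70 = $6,405.30.
#2 ($6,274): deductible met; 10% of $6,274 = $627.40. Patient pays $627.40; OOP now $1,722.10. Insurer: $6,274 − $627.40 = $5,646.60.
#3 ($282): deductible met; 10% of $282 = $28.20. Patient owes $28.20 (running OOP $1,750.30). Plan pays $282 − $28.20 = $253.80.

$253.80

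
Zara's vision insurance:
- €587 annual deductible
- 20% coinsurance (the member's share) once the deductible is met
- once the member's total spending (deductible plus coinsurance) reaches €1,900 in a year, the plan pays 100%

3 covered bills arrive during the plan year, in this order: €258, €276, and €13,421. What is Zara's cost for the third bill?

€1,366

Claim 1 (€258): all of it applies to the deductible. Member pays €258; OOP now €258.
Claim 2 (€276): entire amount goes to the deductible. Member owes €276 (running OOP €534).
Claim 3 (€13,421): deductible takes €53, €13,368 remains; 20% of €13,368 = €2,673.60. Claim cost before the cap: €53 + €2,673.60 = €2,726.60. OOP would hit €3,260.60 > €1,900, so the cap limits the member to €1,900 − €534 = €1,366.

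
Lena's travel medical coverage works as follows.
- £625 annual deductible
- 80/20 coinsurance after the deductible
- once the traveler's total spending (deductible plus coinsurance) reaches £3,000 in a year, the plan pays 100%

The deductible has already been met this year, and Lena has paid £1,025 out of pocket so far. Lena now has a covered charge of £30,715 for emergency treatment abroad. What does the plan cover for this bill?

£28,740

The deductible is already satisfied, so the full bill goes to coinsurance.
20% of £30,715 = £6,143 falls to the traveler.
Year-to-date out-of-pocket would reach £1,025 + £6,143 = £7,168, above the £3,000 maximum, so the traveler pays only £3,000 − £1,025 = £1,975.
The plan picks up £30,715 − £1,975 = £28,740.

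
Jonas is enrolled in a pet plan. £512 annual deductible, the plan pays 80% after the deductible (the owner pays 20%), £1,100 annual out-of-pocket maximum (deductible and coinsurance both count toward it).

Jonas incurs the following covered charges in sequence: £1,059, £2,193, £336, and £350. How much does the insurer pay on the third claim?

Bill 1, £1,059: deductible takes £512, £547 remains; coinsurance £547 × 20% = £109.40. Cost to owner: £621.40. OOP to date £621.40. Insurer: £1,059 − £621.40 = £437.60.
Bill 2, £2,193: 20% coinsurance on £2,193 = £438.60. Cost to owner: £438.60. OOP to date £1,060. Plan pays £2,193 − £438.60 = £1,754.40.
Bill 3, £336: 20% coinsurance on £336 = £67.20. That would push OOP to £1,127.20, over the £1,100 cap, so owner pays £1,100 − £1,060 = £40. Plan pays £336 − £40 = £296.

£296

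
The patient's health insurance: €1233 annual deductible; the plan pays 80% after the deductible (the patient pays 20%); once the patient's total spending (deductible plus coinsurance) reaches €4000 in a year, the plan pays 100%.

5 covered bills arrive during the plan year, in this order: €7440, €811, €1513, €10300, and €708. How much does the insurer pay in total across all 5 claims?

€16772

Claim 1 — €7440: deductible takes €1233, €6207 remains; 20% of €6207 = €1241.40. Patient owes €2474.40 (running OOP €2474.40). Insurer: €7440 − €2474.40 = €4965.60.
Claim 2 — €811: deductible met; 20% of €811 = €162.20. Patient owes €162.20 (running OOP €2636.60). Plan pays €811 − €162.20 = €648.80.
Claim 3 — €1513: deductible already satisfied, so patient's share is 20% × €1513 = €302.60. Cost to patient: €302.60. OOP to date €2939.20. Plan pays €1513 − €302.60 = €1210.40.
Claim 4 — €10300: 20% coinsurance on €10300 = €2060. Adding that to €2939.20 gives €4999.20, past the €4000 cap; patient pays only €4000 − €2939.20 = €1060.80. Insurer: €10300 − €1060.80 = €9239.20.
Claim 5 — €708: 20% coinsurance on €708 = €141.60. Adding that to €4000 gives €4141.60, past the €4000 cap; patient pays only €4000 − €4000 = €0. Insurer: €708 − €0 = €708.
Insurer total: €4965.60 + €648.80 + €1210.40 + €9239.20 + €708 = €16772.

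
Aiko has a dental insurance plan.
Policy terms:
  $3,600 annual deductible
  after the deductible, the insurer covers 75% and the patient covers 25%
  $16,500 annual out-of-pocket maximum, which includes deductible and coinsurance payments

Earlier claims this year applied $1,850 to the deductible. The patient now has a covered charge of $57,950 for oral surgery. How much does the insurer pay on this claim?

$43,300

Deductible still to meet: $3,600 − $1,850 = $1,750.
That leaves $57,950 − $1,750 = $56,200 for coinsurance.
Coinsurance: $56,200 × 25% = $14,050.
That puts the patient's cost at $1,750 + $14,050 = $15,800 before any cap.
That would bring total out-of-pocket to $17,650, past the $16,500 cap. The patient is capped at $16,500 − $1,850 = $14,650 on this claim.
The plan picks up $57,950 − $14,650 = $43,300.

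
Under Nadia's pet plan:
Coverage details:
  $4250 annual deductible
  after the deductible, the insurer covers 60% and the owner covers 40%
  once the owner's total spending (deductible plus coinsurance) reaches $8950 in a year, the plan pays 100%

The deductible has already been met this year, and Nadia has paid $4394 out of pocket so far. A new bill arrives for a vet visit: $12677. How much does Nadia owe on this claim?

$4556

The deductible is already satisfied, so the full bill goes to coinsurance.
40% of $12677 = $5070.80 falls to the owner.
Adding $5070.80 to the $4394 already spent would give $9464.80, which exceeds the $8950 cap; the owner pays just $8950 − $4394 = $4556.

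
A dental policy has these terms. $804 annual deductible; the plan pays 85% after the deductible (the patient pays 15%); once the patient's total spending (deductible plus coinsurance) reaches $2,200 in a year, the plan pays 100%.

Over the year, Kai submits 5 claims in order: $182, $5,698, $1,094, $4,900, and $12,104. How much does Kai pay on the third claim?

$164.10

#1 ($182): all of it applies to the deductible. Patient pays $182; OOP now $182.
#2 ($5,698): $622 finishes the deductible; $5,076 goes to coinsurance; patient's 15% is $761.40. Cost to patient: $1,383.40. OOP to date $1,565.40.
#3 ($1,094): 15% coinsurance on $1,094 = $164.10. Patient owes $164.10 (running OOP $1,729.50).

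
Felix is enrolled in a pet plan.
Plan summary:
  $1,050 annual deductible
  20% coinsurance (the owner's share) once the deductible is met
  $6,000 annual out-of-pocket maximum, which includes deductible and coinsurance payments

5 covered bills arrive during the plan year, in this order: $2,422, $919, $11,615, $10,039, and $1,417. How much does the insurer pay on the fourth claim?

Bill 1, $2,422: $1,050 to deductible, leaving $1,372; 20% of $1,372 = $274.40. Owner owes $1,324.40 (running OOP $1,324.40). Insurer: $2,422 − $1,324.40 = $1,097.60.
Bill 2, $919: deductible met; 20% of $919 = $183.80. Owner pays $183.80; OOP now $1,508.20. Insurer: $919 − $183.80 = $735.20.
Bill 3, $11,615: 20% coinsurance on $11,615 = $2,323. Owner pays $2,323; OOP now $3,831.20. Plan pays $11,615 − $2,323 = $9,292.
Bill 4, $10,039: deductible met; 20% of $10,039 = $2,007.80. Cost to owner: $2,007.80. OOP to date $5,839. Insurer: $10,039 − $2,007.80 = $8,031.20.

$8,031.20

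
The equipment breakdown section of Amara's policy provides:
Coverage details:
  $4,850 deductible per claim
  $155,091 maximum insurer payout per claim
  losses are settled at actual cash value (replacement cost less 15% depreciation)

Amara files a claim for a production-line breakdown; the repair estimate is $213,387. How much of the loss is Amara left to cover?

At 15% depreciation, ACV = $213,387 − $32,008.05 = $181,378.95.
Less the $4,850 deductible: $181,378.95 − $4,850 = $176,528.95.
Since $176,528.95 > $155,091, the payout is capped at $155,091.
Business owner's share is the uncovered remainder: $213,387 − $155,091 = $58,296.

$58,296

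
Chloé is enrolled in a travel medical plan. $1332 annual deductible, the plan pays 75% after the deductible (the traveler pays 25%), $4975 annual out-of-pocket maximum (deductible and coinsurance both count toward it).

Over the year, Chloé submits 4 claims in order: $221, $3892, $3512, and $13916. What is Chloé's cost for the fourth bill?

Bill 1, $221: entire amount goes to the deductible. Traveler owes $221 (running OOP $221).
Bill 2, $3892: $1111 finishes the deductible; $2781 goes to coinsurance; 25% of $2781 = $695.25. Traveler pays $1806.25; OOP now $2027.25.
Bill 3, $3512: deductible met; 25% of $3512 = $878. Traveler pays $878; OOP now $2905.25.
Bill 4, $13916: deductible met; 25% of $13916 = $3479. That would push OOP to $6384.25, over the $4975 cap, so traveler pays $4975 − $2905.25 = $2069.75.

$2069.75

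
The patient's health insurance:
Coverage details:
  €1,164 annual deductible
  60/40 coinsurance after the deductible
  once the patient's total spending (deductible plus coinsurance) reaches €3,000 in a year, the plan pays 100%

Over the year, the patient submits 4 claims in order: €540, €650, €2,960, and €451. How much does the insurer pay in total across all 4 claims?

Claim 1 (€540): entire amount goes to the deductible. Patient pays €540; OOP now €540. Insurer: €540 − €540 = €0.
Claim 2 (€650): deductible takes €624, €26 remains; coinsurance €26 × 40% = €10.40. Patient pays €634.40; OOP now €1,174.40. Plan pays €650 − €634.40 = €15.60.
Claim 3 (€2,960): 40% coinsurance on €2,960 = €1,184. Patient pays €1,184; OOP now €2,358.40. Plan pays €2,960 − €1,184 = €1,776.
Claim 4 (€451): deductible already satisfied, so patient's share is 40% × €451 = €180.40. Patient pays €180.40; OOP now €2,538.80. Insurer: €451 − €180.40 = €270.60.
Insurer total = bills − patient's total = €4,601 − €2,538.80 = €2,062.20.

€2,062.20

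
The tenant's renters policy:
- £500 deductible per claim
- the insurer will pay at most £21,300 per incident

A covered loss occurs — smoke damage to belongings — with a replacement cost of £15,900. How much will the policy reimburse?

After the deductible, £15,900 − £500 = £15,400 remains.
That's under the £21,300 cap, so the insurer reimburses the full £15,400.

£15,400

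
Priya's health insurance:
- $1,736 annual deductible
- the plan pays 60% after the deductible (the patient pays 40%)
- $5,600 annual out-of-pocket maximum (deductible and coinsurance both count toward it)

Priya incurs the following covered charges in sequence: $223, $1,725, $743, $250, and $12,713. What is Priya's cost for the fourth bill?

$100

Bill 1, $223: entire amount goes to the deductible. Patient pays $223; OOP now $223.
Bill 2, $1,725: $1,513 finishes the deductible; $212 goes to coinsurance; coinsurance $212 × 40% = $84.80. Patient owes $1,597.80 (running OOP $1,820.80).
Bill 3, $743: deductible met; 40% of $743 = $297.20. Patient owes $297.20 (running OOP $2,118).
Bill 4, $250: deductible already satisfied, so patient's share is 40% × $250 = $100. Patient pays $100; OOP now $2,218.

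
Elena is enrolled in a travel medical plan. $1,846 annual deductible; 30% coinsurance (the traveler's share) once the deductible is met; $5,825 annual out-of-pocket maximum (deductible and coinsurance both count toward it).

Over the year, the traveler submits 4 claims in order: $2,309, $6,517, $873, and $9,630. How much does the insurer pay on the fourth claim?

$8,006.90

#1 ($2,309): $1,846 finishes the deductible; $463 goes to coinsurance; traveler's 30% is $138.90. Traveler pays $1,984.90; OOP now $1,984.90. Insurer: $2,309 − $1,984.90 = $324.10.
#2 ($6,517): deductible already satisfied, so traveler's share is 30% × $6,517 = $1,955.10. Traveler owes $1,955.10 (running OOP $3,940). Insurer: $6,517 − $1,955.10 = $4,561.90.
#3 ($873): deductible met; 30% of $873 = $261.90. Cost to traveler: $261.90. OOP to date $4,201.90. Insurer: $873 − $261.90 = $611.10.
#4 ($9,630): deductible already satisfied, so traveler's share is 30% × $9,630 = $2,889. Adding that to $4,201.90 gives $7,090.90, past the $5,825 cap; traveler pays only $5,825 − $4,201.90 = $1,623.10. Plan pays $9,630 − $1,623.10 = $8,006.90.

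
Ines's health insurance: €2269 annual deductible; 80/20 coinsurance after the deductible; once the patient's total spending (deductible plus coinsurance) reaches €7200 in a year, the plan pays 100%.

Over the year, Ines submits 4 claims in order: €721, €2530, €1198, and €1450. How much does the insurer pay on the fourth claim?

Claim 1 (€721): fully absorbed by the deductible. Patient pays €721; OOP now €721. Insurer: €721 − €721 = €0.
Claim 2 (€2530): deductible takes €1548, €982 remains; patient's 20% is €196.40. Patient owes €1744.40 (running OOP €2465.40). Plan pays €2530 − €1744.40 = €785.60.
Claim 3 (€1198): 20% coinsurance on €1198 = €239.60. Patient owes €239.60 (running OOP €2705). Insurer: €1198 − €239.60 = €958.40.
Claim 4 (€1450): deductible already satisfied, so patient's share is 20% × €1450 = €290. Cost to patient: €290. OOP to date €2995. Insurer: €1450 − €290 = €1160.

€1160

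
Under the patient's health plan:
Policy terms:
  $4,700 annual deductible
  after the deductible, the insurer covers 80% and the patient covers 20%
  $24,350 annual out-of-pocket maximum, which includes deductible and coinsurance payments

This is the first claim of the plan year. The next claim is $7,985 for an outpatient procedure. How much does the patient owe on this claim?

Nothing has been paid toward the $4,700 deductible, so the first $4,700 of this charge is applied there.
That leaves $7,985 − $4,700 = $3,285 for coinsurance.
Patient's 20% share of $3,285 is $657.
So the patient owes $4,700 + $657 = $5,357 before any cap.
Year-to-date out-of-pocket becomes $0 + $5,357 = $5,357, still under the $24,350 maximum, so no cap applies.

$5,357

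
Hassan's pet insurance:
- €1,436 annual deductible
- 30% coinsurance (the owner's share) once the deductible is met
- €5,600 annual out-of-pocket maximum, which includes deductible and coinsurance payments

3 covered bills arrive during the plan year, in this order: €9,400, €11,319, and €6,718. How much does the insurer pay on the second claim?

Bill 1, €9,400: €1,436 finishes the deductible; €7,964 goes to coinsurance; 30% of €7,964 = €2,389.20. Owner pays €3,825.20; OOP now €3,825.20. Insurer: €9,400 − €3,825.20 = €5,574.80.
Bill 2, €11,319: 30% coinsurance on €11,319 = €3,395.70. OOP would hit €7,220.90 > €5,600, so the cap limits the owner to €5,600 − €3,825.20 = €1,774.80. Insurer: €11,319 − €1,774.80 = €9,544.20.

€9,544.20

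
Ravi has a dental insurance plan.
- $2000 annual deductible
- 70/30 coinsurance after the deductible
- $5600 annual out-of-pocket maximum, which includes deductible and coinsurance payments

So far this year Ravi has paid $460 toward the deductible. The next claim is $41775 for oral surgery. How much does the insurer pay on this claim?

$36635

Deductible still to meet: $2000 − $460 = $1540.
After the $1540 deductible portion, $41775 − $1540 = $40235 is subject to coinsurance.
Coinsurance: $40235 × 30% = $12070.50.
Patient responsibility before any cap: $1540 + $12070.50 = $13610.50.
Adding $13610.50 to the $460 already spent would give $14070.50, which exceeds the $5600 cap; the patient pays just $5600 − $460 = $5140.
The insurer covers the remainder: $41775 − $5140 = $36635.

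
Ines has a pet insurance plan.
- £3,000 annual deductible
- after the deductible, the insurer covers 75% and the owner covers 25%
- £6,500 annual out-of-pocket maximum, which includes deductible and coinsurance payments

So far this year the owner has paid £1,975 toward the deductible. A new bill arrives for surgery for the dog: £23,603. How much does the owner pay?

£4,525

Deductible still to meet: £3,000 − £1,975 = £1,025.
After the £1,025 deductible portion, £23,603 − £1,025 = £22,578 is subject to coinsurance.
Coinsurance: £22,578 × 25% = £5,644.50.
Owner responsibility before any cap: £1,025 + £5,644.50 = £6,669.50.
Year-to-date out-of-pocket would reach £1,975 + £6,669.50 = £8,644.50, above the £6,500 maximum, so the owner pays only £6,500 − £1,975 = £4,525.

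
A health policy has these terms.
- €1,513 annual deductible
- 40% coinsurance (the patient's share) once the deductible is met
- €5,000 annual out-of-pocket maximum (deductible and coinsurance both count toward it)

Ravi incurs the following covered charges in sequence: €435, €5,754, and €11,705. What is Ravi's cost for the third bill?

€1,616.60

Claim 1 — €435: all of it applies to the deductible. Patient pays €435; OOP now €435.
Claim 2 — €5,754: €1,078 to deductible, leaving €4,676; coinsurance €4,676 × 40% = €1,870.40. Patient owes €2,948.40 (running OOP €3,383.40).
Claim 3 — €11,705: deductible already satisfied, so patient's share is 40% × €11,705 = €4,682. That would push OOP to €8,065.40, over the €5,000 cap, so patient pays €5,000 − €3,383.40 = €1,616.60.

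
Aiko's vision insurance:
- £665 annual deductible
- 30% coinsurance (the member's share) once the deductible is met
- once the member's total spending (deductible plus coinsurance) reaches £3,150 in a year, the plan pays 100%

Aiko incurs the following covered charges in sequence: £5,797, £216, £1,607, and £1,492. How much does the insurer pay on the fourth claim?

£1,093.50

Claim 1 — £5,797: deductible takes £665, £5,132 remains; 30% of £5,132 = £1,539.60. Member owes £2,204.60 (running OOP £2,204.60). Plan pays £5,797 − £2,204.60 = £3,592.40.
Claim 2 — £216: deductible met; 30% of £216 = £64.80. Member pays £64.80; OOP now £2,269.40. Plan pays £216 − £64.80 = £151.20.
Claim 3 — £1,607: deductible already satisfied, so member's share is 30% × £1,607 = £482.10. Cost to member: £482.10. OOP to date £2,751.50. Insurer: £1,607 − £482.10 = £1,124.90.
Claim 4 — £1,492: deductible met; 30% of £1,492 = £447.60. Adding that to £2,751.50 gives £3,199.10, past the £3,150 cap; member pays only £3,150 − £2,751.50 = £398.50. Insurer: £1,492 − £398.50 = £1,093.50.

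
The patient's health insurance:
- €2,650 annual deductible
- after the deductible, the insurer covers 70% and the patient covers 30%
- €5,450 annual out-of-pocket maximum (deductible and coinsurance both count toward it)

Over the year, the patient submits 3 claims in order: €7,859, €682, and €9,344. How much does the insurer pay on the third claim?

€8,311.30

Claim 1 — €7,859: €2,650 finishes the deductible; €5,209 goes to coinsurance; 30% of €5,209 = €1,562.70. Patient pays €4,212.70; OOP now €4,212.70. Insurer: €7,859 − €4,212.70 = €3,646.30.
Claim 2 — €682: 30% coinsurance on €682 = €204.60. Patient owes €204.60 (running OOP €4,417.30). Insurer: €682 − €204.60 = €477.40.
Claim 3 — €9,344: deductible already satisfied, so patient's share is 30% × €9,344 = €2,803.20. OOP would hit €7,220.50 > €5,450, so the cap limits the patient to €5,450 − €4,417.30 = €1,032.70. Insurer: €9,344 − €1,032.70 = €8,311.30.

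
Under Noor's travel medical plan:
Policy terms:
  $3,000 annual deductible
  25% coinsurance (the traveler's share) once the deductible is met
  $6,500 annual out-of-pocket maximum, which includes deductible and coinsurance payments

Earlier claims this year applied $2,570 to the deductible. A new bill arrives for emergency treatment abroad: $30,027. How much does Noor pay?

$3,930

Deductible still to meet: $3,000 − $2,570 = $430.
After the $430 deductible portion, $30,027 − $430 = $29,597 is subject to coinsurance.
25% of $29,597 = $7,399.25 falls to the traveler.
That puts the traveler's cost at $430 + $7,399.25 = $7,829.25 before any cap.
Adding $7,829.25 to the $2,570 already spent would give $10,399.25, which exceeds the $6,500 cap; the traveler pays just $6,500 − $2,570 = $3,930.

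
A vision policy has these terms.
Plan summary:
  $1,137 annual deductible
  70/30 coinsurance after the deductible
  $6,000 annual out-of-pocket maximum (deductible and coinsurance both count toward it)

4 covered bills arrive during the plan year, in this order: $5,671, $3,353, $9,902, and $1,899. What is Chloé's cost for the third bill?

$2,496.90

Claim 1 ($5,671): $1,137 to deductible, leaving $4,534; coinsurance $4,534 × 30% = $1,360.20. Cost to member: $2,497.20. OOP to date $2,497.20.
Claim 2 ($3,353): deductible met; 30% of $3,353 = $1,005.90. Member pays $1,005.90; OOP now $3,503.10.
Claim 3 ($9,902): 30% coinsurance on $9,902 = $2,970.60. Adding that to $3,503.10 gives $6,473.70, past the $6,000 cap; member pays only $6,000 − $3,503.10 = $2,496.90.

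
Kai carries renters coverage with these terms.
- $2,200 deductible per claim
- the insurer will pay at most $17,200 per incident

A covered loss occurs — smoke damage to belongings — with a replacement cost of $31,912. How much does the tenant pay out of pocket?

$14,712

After the deductible, $31,912 − $2,200 = $29,712 remains.
Since $29,712 > $17,200, the payout is capped at $17,200.
Tenant's share is the uncovered remainder: $31,912 − $17,200 = $14,712.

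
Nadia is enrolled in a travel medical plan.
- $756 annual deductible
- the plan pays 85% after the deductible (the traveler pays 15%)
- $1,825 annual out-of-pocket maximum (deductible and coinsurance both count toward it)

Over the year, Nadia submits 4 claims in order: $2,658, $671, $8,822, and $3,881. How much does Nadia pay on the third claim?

Claim 1 ($2,658): deductible takes $756, $1,902 remains; traveler's 15% is $285.30. Traveler pays $1,041.30; OOP now $1,041.30.
Claim 2 ($671): 15% coinsurance on $671 = $100.65. Traveler pays $100.65; OOP now $1,141.95.
Claim 3 ($8,822): deductible met; 15% of $8,822 = $1,323.30. That would push OOP to $2,465.25, over the $1,825 cap, so traveler pays $1,825 − $1,141.95 = $683.05.

$683.05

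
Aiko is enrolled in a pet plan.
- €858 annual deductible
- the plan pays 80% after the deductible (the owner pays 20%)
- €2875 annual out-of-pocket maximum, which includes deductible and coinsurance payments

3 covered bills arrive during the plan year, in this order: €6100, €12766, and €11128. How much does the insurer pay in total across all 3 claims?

€27119

#1 (€6100): deductible takes €858, €5242 remains; owner's 20% is €1048.40. Owner pays €1906.40; OOP now €1906.40. Plan pays €6100 − €1906.40 = €4193.60.
#2 (€12766): deductible already satisfied, so owner's share is 20% × €12766 = €2553.20. Adding that to €1906.40 gives €4459.60, past the €2875 cap; owner pays only €2875 − €1906.40 = €968.60. Plan pays €12766 − €968.60 = €11797.40.
#3 (€11128): deductible met; 20% of €11128 = €2225.60. Adding that to €2875 gives €5100.60, past the €2875 cap; owner pays only €2875 − €2875 = €0. Plan pays €11128 − €0 = €11128.
Insurer total = bills − owner's total = €29994 − €2875 = €27119.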